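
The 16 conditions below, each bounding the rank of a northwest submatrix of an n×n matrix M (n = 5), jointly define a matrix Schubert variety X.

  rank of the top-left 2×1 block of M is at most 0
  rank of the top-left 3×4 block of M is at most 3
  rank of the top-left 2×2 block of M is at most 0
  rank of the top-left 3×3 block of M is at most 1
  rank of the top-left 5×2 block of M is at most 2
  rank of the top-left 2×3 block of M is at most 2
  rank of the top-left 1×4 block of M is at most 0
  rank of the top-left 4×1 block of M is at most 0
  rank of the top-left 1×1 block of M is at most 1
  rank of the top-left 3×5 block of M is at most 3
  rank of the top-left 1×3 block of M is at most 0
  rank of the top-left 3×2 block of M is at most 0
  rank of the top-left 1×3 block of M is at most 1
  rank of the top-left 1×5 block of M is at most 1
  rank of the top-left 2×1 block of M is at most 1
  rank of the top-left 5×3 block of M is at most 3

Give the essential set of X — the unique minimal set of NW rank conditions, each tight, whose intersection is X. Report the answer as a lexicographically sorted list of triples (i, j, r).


Rank table r_w(5×5) implied by the 16 constraints:

  0 0 0 0 1
  0 0 1 1 2
  0 0 1 2 3
  0 1 2 3 4
  1 2 3 4 5

reading off 1-entries of Δ²R: w = (5, 3, 4, 2, 1).

|D(w)|=9, |Ess(w)|=3:

[(1, 4, 0), (3, 2, 0), (4, 1, 0)]


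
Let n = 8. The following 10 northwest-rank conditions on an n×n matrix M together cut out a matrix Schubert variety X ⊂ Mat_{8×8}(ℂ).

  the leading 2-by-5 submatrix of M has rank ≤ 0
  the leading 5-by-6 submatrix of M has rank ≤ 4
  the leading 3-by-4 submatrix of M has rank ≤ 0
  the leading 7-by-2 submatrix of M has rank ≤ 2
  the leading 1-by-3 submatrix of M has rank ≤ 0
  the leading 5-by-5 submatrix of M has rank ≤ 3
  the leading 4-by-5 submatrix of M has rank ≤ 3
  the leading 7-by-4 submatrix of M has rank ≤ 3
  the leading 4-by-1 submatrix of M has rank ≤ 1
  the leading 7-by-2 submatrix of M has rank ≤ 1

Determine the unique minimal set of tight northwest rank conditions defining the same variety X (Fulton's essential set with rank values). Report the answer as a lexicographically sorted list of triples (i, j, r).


Recovering R(i,j) via the rank-extension bound from the 10 conditions:

  i=1: 0 0 0 0 0 1 1 1
  i=2: 0 0 0 0 0 1 2 2
  i=3: 0 0 0 0 1 2 3 3
  i=4: 1 1 1 1 2 3 4 4
  i=5: 1 1 2 2 3 4 5 5
  i=6: 1 1 2 3 4 5 6 6
  i=7: 1 1 2 3 4 5 6 7
  i=8: 1 2 3 4 5 6 7 8

reading off 1-entries of Δ²R: w = (6, 7, 5, 1, 3, 4, 8, 2).

Rothe diagram D(w) (17 cells), 3 SE-corners (essential conditions):

[(2, 5, 0), (3, 4, 0), (7, 2, 1)]


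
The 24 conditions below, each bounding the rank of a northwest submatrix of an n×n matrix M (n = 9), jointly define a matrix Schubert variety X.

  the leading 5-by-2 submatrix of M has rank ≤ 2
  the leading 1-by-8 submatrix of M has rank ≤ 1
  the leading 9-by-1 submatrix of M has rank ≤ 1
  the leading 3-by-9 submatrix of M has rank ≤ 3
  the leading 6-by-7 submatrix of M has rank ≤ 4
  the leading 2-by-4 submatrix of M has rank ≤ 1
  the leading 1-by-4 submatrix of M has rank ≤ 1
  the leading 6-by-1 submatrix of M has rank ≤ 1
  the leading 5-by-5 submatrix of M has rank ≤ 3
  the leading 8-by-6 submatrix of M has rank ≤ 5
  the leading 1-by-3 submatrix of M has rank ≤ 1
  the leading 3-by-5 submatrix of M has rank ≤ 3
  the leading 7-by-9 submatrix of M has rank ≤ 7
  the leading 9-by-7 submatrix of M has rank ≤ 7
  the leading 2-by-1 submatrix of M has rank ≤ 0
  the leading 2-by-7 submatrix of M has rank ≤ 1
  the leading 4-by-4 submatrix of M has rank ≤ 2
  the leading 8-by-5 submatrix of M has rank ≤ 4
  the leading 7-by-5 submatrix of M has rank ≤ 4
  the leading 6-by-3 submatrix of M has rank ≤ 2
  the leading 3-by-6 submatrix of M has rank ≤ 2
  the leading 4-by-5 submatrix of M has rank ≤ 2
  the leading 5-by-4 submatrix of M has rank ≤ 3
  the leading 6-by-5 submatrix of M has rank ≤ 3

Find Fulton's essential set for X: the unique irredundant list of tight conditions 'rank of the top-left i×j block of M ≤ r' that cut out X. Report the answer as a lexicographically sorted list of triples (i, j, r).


Reconstructing r_w from the 24 given conditions:

  0 1 1 1 1 1 1 1 1
  0 1 1 1 1 1 1 2 2
  1 2 2 2 2 2 2 3 3
  1 2 2 2 2 3 3 4 4
  1 2 2 3 3 4 4 5 5
  1 2 2 3 3 4 4 5 6
  1 2 3 4 4 5 5 6 7
  1 2 3 4 4 5 6 7 8
  1 2 3 4 5 6 7 8 9

second differences of R give the permutation w = (2, 8, 1, 6, 4, 9, 3, 7, 5).

|D(w)|=15, |Ess(w)|=7:

[(2, 1, 0), (2, 7, 1), (4, 5, 2), (6, 3, 2), (6, 5, 3), (6, 7, 4), (8, 5, 4)]


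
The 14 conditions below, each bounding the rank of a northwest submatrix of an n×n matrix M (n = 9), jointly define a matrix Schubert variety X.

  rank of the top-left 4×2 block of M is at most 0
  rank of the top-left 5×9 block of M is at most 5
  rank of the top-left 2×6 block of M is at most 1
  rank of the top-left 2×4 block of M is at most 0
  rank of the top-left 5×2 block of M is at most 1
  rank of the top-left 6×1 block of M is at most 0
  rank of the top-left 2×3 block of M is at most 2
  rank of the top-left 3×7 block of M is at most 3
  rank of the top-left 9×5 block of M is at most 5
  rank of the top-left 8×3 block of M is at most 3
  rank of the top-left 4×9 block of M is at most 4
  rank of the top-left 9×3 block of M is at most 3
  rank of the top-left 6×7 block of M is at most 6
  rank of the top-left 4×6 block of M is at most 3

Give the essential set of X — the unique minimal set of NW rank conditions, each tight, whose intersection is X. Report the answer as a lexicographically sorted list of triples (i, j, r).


The tightest implied rank at each (i,j), from the 14 conditions:

  0 0 0 0 1 1 1 1 1
  0 0 0 0 1 1 2 2 2
  0 0 1 1 2 2 3 3 3
  0 0 1 2 3 3 4 4 4
  0 1 2 3 4 4 5 5 5
  0 1 2 3 4 5 6 6 6
  1 2 3 4 5 6 7 7 7
  1 2 3 4 5 6 7 8 8
  1 2 3 4 5 6 7 8 9

the unique w with this rank table is (5, 7, 3, 4, 2, 6, 1, 8, 9).

|D(w)|=15, |Ess(w)|=4:

[(2, 4, 0), (2, 6, 1), (4, 2, 0), (6, 1, 0)]


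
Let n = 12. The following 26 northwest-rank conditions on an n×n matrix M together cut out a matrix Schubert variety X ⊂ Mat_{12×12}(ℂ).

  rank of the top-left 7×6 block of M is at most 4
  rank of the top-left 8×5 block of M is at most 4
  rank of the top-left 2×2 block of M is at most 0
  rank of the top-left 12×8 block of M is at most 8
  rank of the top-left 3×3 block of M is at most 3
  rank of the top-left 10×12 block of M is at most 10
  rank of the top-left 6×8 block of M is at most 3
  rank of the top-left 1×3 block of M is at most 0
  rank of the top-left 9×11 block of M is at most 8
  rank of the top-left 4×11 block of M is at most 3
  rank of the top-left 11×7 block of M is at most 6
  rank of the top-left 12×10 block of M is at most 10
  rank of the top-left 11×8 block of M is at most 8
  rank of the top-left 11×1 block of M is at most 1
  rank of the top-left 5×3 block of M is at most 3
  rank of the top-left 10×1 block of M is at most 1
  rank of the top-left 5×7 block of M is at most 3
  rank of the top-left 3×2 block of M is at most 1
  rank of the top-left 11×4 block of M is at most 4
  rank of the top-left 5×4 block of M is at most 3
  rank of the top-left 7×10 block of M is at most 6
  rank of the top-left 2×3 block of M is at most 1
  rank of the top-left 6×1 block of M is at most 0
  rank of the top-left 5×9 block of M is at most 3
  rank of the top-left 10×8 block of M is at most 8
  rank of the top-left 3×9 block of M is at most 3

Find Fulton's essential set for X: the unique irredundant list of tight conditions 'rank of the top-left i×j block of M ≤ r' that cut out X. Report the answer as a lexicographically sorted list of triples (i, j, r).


Recovering R(i,j) via the rank-extension bound from the 26 conditions:

  i=1: 0, 0, 0, 1, 1, 1, 1, 1, 1, 1, 1, 1
  i=2: 0, 0, 1, 2, 2, 2, 2, 2, 2, 2, 2, 2
  i=3: 0, 1, 2, 3, 3, 3, 3, 3, 3, 3, 3, 3
  i=4: 0, 1, 2, 3, 3, 3, 3, 3, 3, 3, 3, 4
  i=5: 0, 1, 2, 3, 3, 3, 3, 3, 3, 4, 4, 5
  i=6: 0, 1, 2, 3, 3, 3, 3, 3, 4, 5, 5, 6
  i=7: 1, 2, 3, 4, 4, 4, 4, 4, 5, 6, 6, 7
  i=8: 1, 2, 3, 4, 4, 5, 5, 5, 6, 7, 7, 8
  i=9: 1, 2, 3, 4, 5, 6, 6, 6, 7, 8, 8, 9
  i=10: 1, 2, 3, 4, 5, 6, 6, 7, 8, 9, 9, 10
  i=11: 1, 2, 3, 4, 5, 6, 6, 7, 8, 9, 10, 11
  i=12: 1, 2, 3, 4, 5, 6, 7, 8, 9, 10, 11, 12

hence w(1..12) = (4, 3, 2, 12, 10, 9, 1, 6, 5, 8, 11, 7).

Fulton essential set (8 of the 28 Rothe cells):

[(1, 3, 0), (2, 2, 0), (4, 11, 3), (5, 9, 3), (6, 1, 0), (6, 8, 3), (8, 5, 4), (11, 7, 6)]


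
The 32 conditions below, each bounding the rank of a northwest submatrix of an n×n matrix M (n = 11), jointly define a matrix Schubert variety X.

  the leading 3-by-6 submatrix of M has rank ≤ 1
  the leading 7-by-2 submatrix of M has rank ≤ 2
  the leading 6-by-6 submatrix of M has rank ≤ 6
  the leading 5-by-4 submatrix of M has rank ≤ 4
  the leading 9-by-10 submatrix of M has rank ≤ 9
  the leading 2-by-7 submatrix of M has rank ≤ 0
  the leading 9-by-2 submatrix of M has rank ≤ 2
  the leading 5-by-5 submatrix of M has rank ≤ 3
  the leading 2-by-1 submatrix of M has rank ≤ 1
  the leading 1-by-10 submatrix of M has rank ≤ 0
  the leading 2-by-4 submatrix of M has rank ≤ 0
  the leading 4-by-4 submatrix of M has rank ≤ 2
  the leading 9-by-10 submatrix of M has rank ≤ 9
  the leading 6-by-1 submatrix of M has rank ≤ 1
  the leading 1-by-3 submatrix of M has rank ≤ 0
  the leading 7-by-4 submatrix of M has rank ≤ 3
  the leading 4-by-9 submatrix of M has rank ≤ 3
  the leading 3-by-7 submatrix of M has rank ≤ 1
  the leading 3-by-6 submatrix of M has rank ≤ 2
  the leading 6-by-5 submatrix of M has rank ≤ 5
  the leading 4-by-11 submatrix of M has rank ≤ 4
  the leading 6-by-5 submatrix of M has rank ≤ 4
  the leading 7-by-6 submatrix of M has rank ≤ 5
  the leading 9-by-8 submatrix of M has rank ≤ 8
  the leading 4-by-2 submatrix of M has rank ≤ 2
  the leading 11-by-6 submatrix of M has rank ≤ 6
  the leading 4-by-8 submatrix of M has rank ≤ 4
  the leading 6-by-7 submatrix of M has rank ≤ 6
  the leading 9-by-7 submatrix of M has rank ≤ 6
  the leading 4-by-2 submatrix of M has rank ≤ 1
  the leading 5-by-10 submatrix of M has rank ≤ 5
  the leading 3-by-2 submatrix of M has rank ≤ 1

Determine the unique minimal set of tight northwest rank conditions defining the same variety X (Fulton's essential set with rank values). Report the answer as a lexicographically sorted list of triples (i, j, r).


Rank table r_w(11×11) implied by the 32 constraints:

  row 1: 0 | 0 | 0 | 0 | 0 | 0 | 0 | 0 | 0 | 0 | 1
  row 2: 0 | 0 | 0 | 0 | 0 | 0 | 0 | 1 | 1 | 1 | 2
  row 3: 1 | 1 | 1 | 1 | 1 | 1 | 1 | 2 | 2 | 2 | 3
  row 4: 1 | 1 | 2 | 2 | 2 | 2 | 2 | 3 | 3 | 3 | 4
  row 5: 1 | 2 | 3 | 3 | 3 | 3 | 3 | 4 | 4 | 4 | 5
  row 6: 1 | 2 | 3 | 3 | 4 | 4 | 4 | 5 | 5 | 5 | 6
  row 7: 1 | 2 | 3 | 3 | 4 | 5 | 5 | 6 | 6 | 6 | 7
  row 8: 1 | 2 | 3 | 4 | 5 | 6 | 6 | 7 | 7 | 7 | 8
  row 9: 1 | 2 | 3 | 4 | 5 | 6 | 6 | 7 | 8 | 8 | 9
  row 10: 1 | 2 | 3 | 4 | 5 | 6 | 7 | 8 | 9 | 9 | 10
  row 11: 1 | 2 | 3 | 4 | 5 | 6 | 7 | 8 | 9 | 10 | 11

the unique w with this rank table is (11, 8, 1, 3, 2, 5, 6, 4, 9, 7, 10).

5 SE-corners of the 21-cell Rothe diagram give Ess(w):

[(1, 10, 0), (2, 7, 0), (4, 2, 1), (7, 4, 3), (9, 7, 6)]


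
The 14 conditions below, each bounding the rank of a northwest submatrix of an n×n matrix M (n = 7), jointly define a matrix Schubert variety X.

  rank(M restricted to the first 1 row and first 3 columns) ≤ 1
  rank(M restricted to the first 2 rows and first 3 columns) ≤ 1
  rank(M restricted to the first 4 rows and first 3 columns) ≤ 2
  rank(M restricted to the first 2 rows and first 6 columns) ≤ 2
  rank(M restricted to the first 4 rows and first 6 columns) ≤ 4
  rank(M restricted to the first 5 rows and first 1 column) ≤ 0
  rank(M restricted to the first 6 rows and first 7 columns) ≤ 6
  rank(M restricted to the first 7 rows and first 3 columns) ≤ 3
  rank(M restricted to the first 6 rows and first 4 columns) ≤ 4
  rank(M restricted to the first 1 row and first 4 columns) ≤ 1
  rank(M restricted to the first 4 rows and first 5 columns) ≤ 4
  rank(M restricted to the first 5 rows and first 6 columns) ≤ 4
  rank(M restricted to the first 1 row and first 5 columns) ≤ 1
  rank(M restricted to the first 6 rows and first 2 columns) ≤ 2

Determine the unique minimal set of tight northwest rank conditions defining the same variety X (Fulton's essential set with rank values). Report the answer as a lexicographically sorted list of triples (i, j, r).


Rank table r_w(7×7) implied by the 14 constraints:

  0 | 1 | 1 | 1 | 1 | 1 | 1
  0 | 1 | 1 | 2 | 2 | 2 | 2
  0 | 1 | 2 | 3 | 3 | 3 | 3
  0 | 1 | 2 | 3 | 4 | 4 | 4
  0 | 1 | 2 | 3 | 4 | 4 | 5
  1 | 2 | 3 | 4 | 5 | 5 | 6
  1 | 2 | 3 | 4 | 5 | 6 | 7

second differences of R give the permutation w = (2, 4, 3, 5, 7, 1, 6).

|D(w)|=7, |Ess(w)|=3:

[(2, 3, 1), (5, 1, 0), (5, 6, 4)]


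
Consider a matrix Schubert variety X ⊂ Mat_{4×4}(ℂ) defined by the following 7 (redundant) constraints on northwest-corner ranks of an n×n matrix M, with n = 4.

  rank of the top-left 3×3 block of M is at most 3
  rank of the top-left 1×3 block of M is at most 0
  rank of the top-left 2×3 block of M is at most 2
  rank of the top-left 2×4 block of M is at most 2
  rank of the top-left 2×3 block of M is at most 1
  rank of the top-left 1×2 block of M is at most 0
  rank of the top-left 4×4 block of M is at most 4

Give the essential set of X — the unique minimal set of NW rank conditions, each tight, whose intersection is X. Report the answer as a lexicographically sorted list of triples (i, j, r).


Recovering R(i,j) via the rank-extension bound from the 7 conditions:

  R[1]: 0 | 0 | 0 | 1
  R[2]: 1 | 1 | 1 | 2
  R[3]: 1 | 2 | 2 | 3
  R[4]: 1 | 2 | 3 | 4

the unique w with this rank table is (4, 1, 2, 3).

D(w) has 3 cells with 1 SE-corner; essential set:

[(1, 3, 0)]


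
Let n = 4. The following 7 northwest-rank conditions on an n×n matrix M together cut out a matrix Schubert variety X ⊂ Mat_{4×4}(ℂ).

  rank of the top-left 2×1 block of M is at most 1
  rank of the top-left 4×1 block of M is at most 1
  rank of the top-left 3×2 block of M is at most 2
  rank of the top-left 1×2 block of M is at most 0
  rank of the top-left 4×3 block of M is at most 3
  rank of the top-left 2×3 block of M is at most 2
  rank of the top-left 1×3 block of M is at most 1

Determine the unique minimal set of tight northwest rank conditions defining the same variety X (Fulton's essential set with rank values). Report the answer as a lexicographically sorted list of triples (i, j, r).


Reconstructing r_w from the 7 given conditions:

  R[1]: 0, 0, 1, 1
  R[2]: 1, 1, 2, 2
  R[3]: 1, 2, 3, 3
  R[4]: 1, 2, 3, 4

second differences of R give the permutation w = (3, 1, 2, 4).

D(w) has 2 cells with 1 SE-corner; essential set:

[(1, 2, 0)]


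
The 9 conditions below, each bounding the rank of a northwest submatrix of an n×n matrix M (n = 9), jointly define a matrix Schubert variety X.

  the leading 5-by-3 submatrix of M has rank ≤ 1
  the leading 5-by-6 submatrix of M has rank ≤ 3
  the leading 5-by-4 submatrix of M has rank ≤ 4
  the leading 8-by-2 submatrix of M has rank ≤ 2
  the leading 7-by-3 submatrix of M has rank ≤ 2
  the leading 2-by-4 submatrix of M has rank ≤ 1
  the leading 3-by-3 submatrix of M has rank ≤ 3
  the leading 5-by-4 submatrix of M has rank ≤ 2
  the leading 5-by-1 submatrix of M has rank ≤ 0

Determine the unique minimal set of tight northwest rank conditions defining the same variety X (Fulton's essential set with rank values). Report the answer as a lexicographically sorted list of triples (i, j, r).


Reconstructing r_w from the 9 given conditions:

  i=1: 0 1 1 1 1 1 1 1 1
  i=2: 0 1 1 1 2 2 2 2 2
  i=3: 0 1 1 2 3 3 3 3 3
  i=4: 0 1 1 2 3 3 4 4 4
  i=5: 0 1 1 2 3 3 4 5 5
  i=6: 1 2 2 3 4 4 5 6 6
  i=7: 1 2 2 3 4 5 6 7 7
  i=8: 1 2 3 4 5 6 7 8 8
  i=9: 1 2 3 4 5 6 7 8 9

hence w(1..9) = (2, 5, 4, 7, 8, 1, 6, 3, 9).

5 SE-corners of the 13-cell Rothe diagram give Ess(w):

[(2, 4, 1), (5, 1, 0), (5, 3, 1), (5, 6, 3), (7, 3, 2)]


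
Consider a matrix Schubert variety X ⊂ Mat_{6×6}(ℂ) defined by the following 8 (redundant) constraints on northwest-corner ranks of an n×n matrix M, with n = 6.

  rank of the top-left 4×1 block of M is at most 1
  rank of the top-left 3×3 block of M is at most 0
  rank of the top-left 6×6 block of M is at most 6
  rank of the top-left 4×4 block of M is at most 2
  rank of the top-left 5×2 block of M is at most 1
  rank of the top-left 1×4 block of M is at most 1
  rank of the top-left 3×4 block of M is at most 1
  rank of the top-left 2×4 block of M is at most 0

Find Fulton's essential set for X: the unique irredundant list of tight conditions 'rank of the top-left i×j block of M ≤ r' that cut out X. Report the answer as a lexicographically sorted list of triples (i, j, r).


The tightest implied rank at each (i,j), from the 8 conditions:

  R[1]: 0 0 0 0 1 1
  R[2]: 0 0 0 0 1 2
  R[3]: 0 0 0 1 2 3
  R[4]: 1 1 1 2 3 4
  R[5]: 1 1 2 3 4 5
  R[6]: 1 2 3 4 5 6

hence w(1..6) = (5, 6, 4, 1, 3, 2).

Rothe diagram D(w) (12 cells), 3 SE-corners (essential conditions):

[(2, 4, 0), (3, 3, 0), (5, 2, 1)]


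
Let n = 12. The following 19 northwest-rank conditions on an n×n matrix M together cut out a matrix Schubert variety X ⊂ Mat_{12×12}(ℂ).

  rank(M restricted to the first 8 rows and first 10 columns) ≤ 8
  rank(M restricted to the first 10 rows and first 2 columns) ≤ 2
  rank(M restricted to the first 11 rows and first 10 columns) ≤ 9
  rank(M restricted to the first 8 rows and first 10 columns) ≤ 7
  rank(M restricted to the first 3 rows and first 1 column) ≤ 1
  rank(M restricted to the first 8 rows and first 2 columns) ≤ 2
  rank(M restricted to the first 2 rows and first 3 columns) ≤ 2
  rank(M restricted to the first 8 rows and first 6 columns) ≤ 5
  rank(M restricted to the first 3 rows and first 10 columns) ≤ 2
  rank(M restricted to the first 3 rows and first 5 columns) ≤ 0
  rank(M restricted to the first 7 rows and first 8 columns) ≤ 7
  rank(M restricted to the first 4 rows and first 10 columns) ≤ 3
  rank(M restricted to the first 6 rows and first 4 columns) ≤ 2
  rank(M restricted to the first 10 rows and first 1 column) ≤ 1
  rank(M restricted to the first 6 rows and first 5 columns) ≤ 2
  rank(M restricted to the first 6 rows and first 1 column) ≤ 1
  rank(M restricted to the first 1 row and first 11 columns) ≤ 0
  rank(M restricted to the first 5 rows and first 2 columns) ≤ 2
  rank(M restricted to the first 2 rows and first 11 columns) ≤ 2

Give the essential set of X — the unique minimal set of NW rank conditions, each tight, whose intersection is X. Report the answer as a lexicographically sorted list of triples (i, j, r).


Computing R[i][j] = min implied NW-rank bound (n=12, 19 conditions):

  0 0 0 0 0 0 0 0 0 0 0 1
  0 0 0 0 0 1 1 1 1 1 1 2
  0 0 0 0 0 1 2 2 2 2 2 3
  1 1 1 1 1 2 3 3 3 3 3 4
  1 2 2 2 2 3 4 4 4 4 4 5
  1 2 2 2 2 3 4 5 5 5 5 6
  1 2 3 3 3 4 5 6 6 6 6 7
  1 2 3 4 4 5 6 7 7 7 7 8
  1 2 3 4 5 6 7 8 8 8 8 9
  1 2 3 4 5 6 7 8 9 9 9 10
  1 2 3 4 5 6 7 8 9 9 10 11
  1 2 3 4 5 6 7 8 9 10 11 12

so w = (12, 6, 7, 1, 2, 8, 3, 4, 5, 9, 11, 10).

D(w) has 25 cells with 4 SE-corners; essential set:

[(1, 11, 0), (3, 5, 0), (6, 5, 2), (11, 10, 9)]


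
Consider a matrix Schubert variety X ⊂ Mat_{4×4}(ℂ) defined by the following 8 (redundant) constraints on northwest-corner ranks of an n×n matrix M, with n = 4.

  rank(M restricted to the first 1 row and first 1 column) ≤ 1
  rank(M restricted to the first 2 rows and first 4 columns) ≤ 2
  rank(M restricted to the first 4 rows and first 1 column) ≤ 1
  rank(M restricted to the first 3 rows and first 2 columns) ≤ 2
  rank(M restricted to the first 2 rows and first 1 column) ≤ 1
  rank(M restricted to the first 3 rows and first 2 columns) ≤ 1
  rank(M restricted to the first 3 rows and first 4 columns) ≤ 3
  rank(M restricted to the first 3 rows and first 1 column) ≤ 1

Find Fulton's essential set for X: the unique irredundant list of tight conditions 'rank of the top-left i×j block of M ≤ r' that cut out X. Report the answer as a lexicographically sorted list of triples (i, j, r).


Computing R[i][j] = min implied NW-rank bound (n=4, 8 conditions):

  row 1: 1, 1, 1, 1
  row 2: 1, 1, 2, 2
  row 3: 1, 1, 2, 3
  row 4: 1, 2, 3, 4

hence w(1..4) = (1, 3, 4, 2).

|D(w)|=2, |Ess(w)|=1:

[(3, 2, 1)]


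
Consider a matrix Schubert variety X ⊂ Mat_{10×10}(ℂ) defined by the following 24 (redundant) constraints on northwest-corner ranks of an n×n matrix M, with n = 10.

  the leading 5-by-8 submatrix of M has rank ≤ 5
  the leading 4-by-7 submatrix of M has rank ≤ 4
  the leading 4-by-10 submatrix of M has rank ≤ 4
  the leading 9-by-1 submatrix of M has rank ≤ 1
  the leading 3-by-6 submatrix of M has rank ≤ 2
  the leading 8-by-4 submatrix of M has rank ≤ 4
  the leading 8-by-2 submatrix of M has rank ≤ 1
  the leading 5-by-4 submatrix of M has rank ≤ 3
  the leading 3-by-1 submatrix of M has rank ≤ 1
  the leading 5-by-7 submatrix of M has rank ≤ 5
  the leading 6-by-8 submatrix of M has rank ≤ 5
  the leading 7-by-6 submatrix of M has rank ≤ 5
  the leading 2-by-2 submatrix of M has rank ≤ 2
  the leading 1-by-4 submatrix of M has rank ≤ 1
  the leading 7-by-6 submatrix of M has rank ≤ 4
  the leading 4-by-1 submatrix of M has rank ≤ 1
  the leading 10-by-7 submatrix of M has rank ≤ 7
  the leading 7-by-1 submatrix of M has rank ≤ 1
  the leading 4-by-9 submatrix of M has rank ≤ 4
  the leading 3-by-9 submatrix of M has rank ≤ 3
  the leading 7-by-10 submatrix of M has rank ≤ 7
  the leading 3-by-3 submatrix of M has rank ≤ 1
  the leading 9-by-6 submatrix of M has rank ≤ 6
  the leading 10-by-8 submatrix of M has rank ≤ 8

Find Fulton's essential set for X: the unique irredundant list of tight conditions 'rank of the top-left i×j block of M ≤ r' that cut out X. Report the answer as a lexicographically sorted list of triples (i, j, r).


Reconstructing r_w from the 24 given conditions:

  i=1: 1 | 1 | 1 | 1 | 1 | 1 | 1 | 1 | 1 | 1
  i=2: 1 | 1 | 1 | 2 | 2 | 2 | 2 | 2 | 2 | 2
  i=3: 1 | 1 | 1 | 2 | 2 | 2 | 3 | 3 | 3 | 3
  i=4: 1 | 1 | 2 | 3 | 3 | 3 | 4 | 4 | 4 | 4
  i=5: 1 | 1 | 2 | 3 | 4 | 4 | 5 | 5 | 5 | 5
  i=6: 1 | 1 | 2 | 3 | 4 | 4 | 5 | 5 | 6 | 6
  i=7: 1 | 1 | 2 | 3 | 4 | 4 | 5 | 6 | 7 | 7
  i=8: 1 | 1 | 2 | 3 | 4 | 5 | 6 | 7 | 8 | 8
  i=9: 1 | 2 | 3 | 4 | 5 | 6 | 7 | 8 | 9 | 9
  i=10: 1 | 2 | 3 | 4 | 5 | 6 | 7 | 8 | 9 | 10

second differences of R give the permutation w = (1, 4, 7, 3, 5, 9, 8, 6, 2, 10).

D(w) has 14 cells with 5 SE-corners; essential set:

[(3, 3, 1), (3, 6, 2), (6, 8, 5), (7, 6, 4), (8, 2, 1)]


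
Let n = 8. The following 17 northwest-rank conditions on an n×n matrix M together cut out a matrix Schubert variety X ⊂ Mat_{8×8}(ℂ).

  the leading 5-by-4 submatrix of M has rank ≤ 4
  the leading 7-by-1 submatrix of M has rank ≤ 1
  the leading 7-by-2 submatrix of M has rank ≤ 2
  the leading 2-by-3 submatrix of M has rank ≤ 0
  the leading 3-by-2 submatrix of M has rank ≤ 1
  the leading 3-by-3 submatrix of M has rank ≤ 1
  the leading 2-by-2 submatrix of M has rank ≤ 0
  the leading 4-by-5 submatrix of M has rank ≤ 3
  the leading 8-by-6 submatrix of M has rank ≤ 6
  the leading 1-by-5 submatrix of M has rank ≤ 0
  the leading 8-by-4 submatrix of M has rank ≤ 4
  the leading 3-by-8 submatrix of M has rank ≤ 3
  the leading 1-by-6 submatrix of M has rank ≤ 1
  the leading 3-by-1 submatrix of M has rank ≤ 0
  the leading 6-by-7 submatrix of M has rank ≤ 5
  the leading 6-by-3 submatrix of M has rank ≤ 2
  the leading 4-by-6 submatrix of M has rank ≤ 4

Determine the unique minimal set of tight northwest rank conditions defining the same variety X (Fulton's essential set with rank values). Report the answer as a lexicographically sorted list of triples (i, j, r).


Recovering R(i,j) via the rank-extension bound from the 17 conditions:

  row 1: 0 0 0 0 0 1 1 1
  row 2: 0 0 0 1 1 2 2 2
  row 3: 0 1 1 2 2 3 3 3
  row 4: 1 2 2 3 3 4 4 4
  row 5: 1 2 2 3 4 5 5 5
  row 6: 1 2 2 3 4 5 5 6
  row 7: 1 2 3 4 5 6 6 7
  row 8: 1 2 3 4 5 6 7 8

second differences of R give the permutation w = (6, 4, 2, 1, 5, 8, 3, 7).

ℓ(w)=12; the 5 essential cells (i,j,r):

[(1, 5, 0), (2, 3, 0), (3, 1, 0), (6, 3, 2), (6, 7, 5)]


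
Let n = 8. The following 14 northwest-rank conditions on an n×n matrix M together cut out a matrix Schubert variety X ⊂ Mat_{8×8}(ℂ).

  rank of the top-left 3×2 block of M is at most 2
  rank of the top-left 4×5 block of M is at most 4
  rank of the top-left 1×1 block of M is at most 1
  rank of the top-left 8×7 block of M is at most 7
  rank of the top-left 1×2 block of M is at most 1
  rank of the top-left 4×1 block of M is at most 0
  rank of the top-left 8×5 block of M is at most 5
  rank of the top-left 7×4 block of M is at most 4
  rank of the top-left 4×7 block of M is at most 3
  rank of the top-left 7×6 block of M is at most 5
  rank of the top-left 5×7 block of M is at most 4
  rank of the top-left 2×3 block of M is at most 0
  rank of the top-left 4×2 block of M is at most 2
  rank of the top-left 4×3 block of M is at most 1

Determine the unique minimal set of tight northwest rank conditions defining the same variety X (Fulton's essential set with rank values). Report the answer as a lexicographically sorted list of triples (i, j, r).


Rank table r_w(8×8) implied by the 14 constraints:

  0 | 0 | 0 | 1 | 1 | 1 | 1 | 1
  0 | 0 | 0 | 1 | 2 | 2 | 2 | 2
  0 | 1 | 1 | 2 | 3 | 3 | 3 | 3
  0 | 1 | 1 | 2 | 3 | 3 | 3 | 4
  1 | 2 | 2 | 3 | 4 | 4 | 4 | 5
  1 | 2 | 3 | 4 | 5 | 5 | 5 | 6
  1 | 2 | 3 | 4 | 5 | 5 | 6 | 7
  1 | 2 | 3 | 4 | 5 | 6 | 7 | 8

hence w(1..8) = (4, 5, 2, 8, 1, 3, 7, 6).

ℓ(w)=12; the 5 essential cells (i,j,r):

[(2, 3, 0), (4, 1, 0), (4, 3, 1), (4, 7, 3), (7, 6, 5)]


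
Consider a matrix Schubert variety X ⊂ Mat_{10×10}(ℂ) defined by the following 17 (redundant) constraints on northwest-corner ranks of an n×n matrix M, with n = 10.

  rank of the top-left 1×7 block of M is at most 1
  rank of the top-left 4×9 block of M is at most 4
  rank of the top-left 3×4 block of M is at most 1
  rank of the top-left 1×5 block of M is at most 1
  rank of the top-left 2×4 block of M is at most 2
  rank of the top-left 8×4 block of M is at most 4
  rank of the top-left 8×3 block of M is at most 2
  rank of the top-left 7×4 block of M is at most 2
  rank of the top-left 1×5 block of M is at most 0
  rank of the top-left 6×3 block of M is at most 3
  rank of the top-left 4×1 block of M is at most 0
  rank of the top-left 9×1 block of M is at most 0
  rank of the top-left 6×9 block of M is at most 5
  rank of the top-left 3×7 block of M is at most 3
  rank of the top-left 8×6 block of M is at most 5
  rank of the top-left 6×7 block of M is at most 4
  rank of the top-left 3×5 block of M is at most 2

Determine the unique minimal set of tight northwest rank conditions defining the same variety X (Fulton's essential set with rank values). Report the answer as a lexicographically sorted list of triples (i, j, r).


Rank table r_w(10×10) implied by the 17 constraints:

  i=1: 0  0  0  0  0  1  1  1  1  1
  i=2: 0  1  1  1  1  2  2  2  2  2
  i=3: 0  1  1  1  2  3  3  3  3  3
  i=4: 0  1  2  2  3  4  4  4  4  4
  i=5: 0  1  2  2  3  4  4  5  5  5
  i=6: 0  1  2  2  3  4  4  5  5  6
  i=7: 0  1  2  2  3  4  5  6  6  7
  i=8: 0  1  2  3  4  5  6  7  7  8
  i=9: 0  1  2  3  4  5  6  7  8  9
  i=10: 1  2  3  4  5  6  7  8  9  10

giving w = (6, 2, 5, 3, 8, 10, 7, 4, 9, 1) via Δ²R.

|D(w)|=21, |Ess(w)|=6:

[(1, 5, 0), (3, 4, 1), (6, 7, 4), (6, 9, 5), (7, 4, 2), (9, 1, 0)]


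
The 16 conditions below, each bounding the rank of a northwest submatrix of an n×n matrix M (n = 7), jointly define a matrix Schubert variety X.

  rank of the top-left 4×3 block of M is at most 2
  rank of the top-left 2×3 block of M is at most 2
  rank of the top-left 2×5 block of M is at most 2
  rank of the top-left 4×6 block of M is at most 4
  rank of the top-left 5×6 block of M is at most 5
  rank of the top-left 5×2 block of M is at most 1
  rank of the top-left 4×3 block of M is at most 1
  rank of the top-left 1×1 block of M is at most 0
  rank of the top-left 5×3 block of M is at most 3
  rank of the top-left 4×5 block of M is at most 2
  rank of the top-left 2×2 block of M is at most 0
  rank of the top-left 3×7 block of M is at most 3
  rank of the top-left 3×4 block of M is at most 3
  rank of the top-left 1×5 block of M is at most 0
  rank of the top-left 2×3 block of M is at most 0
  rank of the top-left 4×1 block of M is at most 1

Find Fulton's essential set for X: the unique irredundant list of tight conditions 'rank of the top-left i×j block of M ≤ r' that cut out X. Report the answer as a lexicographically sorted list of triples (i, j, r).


Reconstructing r_w from the 16 given conditions:

  i=1: 0  0  0  0  0  1  1
  i=2: 0  0  0  1  1  2  2
  i=3: 1  1  1  2  2  3  3
  i=4: 1  1  1  2  2  3  4
  i=5: 1  1  2  3  3  4  5
  i=6: 1  2  3  4  4  5  6
  i=7: 1  2  3  4  5  6  7

giving w = (6, 4, 1, 7, 3, 2, 5) via Δ²R.

5 SE-corners of the 12-cell Rothe diagram give Ess(w):

[(1, 5, 0), (2, 3, 0), (4, 3, 1), (4, 5, 2), (5, 2, 1)]


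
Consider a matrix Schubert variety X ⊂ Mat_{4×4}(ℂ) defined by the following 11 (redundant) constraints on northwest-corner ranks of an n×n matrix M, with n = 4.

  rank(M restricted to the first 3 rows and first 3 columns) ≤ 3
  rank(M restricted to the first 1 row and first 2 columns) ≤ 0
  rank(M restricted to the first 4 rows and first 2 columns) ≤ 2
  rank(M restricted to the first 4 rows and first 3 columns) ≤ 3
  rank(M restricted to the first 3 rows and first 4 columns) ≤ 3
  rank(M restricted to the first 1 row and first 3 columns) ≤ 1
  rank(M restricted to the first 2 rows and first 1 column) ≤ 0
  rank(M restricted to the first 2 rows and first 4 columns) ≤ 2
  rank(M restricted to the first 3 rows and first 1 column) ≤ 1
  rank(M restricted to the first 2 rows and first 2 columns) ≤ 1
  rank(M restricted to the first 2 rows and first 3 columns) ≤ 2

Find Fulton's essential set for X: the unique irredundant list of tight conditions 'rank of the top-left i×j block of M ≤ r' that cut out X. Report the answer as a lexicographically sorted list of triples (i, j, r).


Propagating the 11 rank bounds to every northwest block:

  i=1: 0 0 1 1
  i=2: 0 1 2 2
  i=3: 1 2 3 3
  i=4: 1 2 3 4

so w = (3, 2, 1, 4).

ℓ(w)=3; the 2 essential cells (i,j,r):

[(1, 2, 0), (2, 1, 0)]


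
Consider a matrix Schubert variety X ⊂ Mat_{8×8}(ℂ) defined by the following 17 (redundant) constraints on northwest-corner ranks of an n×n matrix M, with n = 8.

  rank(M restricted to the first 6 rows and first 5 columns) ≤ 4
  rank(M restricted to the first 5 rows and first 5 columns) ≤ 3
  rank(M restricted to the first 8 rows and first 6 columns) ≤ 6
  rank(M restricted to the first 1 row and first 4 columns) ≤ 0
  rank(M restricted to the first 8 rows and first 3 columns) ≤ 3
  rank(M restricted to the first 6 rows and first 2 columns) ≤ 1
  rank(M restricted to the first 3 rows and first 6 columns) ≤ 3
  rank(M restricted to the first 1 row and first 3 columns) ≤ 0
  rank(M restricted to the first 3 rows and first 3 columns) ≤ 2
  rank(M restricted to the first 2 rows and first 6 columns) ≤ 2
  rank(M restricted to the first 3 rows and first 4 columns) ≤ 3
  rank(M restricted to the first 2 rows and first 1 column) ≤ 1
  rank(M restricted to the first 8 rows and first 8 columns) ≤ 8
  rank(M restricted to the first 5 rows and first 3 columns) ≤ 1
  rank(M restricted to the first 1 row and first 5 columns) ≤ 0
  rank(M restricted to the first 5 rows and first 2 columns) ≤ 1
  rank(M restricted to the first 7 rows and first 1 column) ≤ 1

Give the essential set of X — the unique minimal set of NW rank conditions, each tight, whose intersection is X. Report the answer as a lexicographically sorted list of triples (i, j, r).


Propagating the 17 rank bounds to every northwest block:

  row 1: 0 | 0 | 0 | 0 | 0 | 1 | 1 | 1
  row 2: 1 | 1 | 1 | 1 | 1 | 2 | 2 | 2
  row 3: 1 | 1 | 1 | 2 | 2 | 3 | 3 | 3
  row 4: 1 | 1 | 1 | 2 | 3 | 4 | 4 | 4
  row 5: 1 | 1 | 1 | 2 | 3 | 4 | 5 | 5
  row 6: 1 | 1 | 2 | 3 | 4 | 5 | 6 | 6
  row 7: 1 | 2 | 3 | 4 | 5 | 6 | 7 | 7
  row 8: 1 | 2 | 3 | 4 | 5 | 6 | 7 | 8

giving w = (6, 1, 4, 5, 7, 3, 2, 8) via Δ²R.

Fulton essential set (3 of the 12 Rothe cells):

[(1, 5, 0), (5, 3, 1), (6, 2, 1)]


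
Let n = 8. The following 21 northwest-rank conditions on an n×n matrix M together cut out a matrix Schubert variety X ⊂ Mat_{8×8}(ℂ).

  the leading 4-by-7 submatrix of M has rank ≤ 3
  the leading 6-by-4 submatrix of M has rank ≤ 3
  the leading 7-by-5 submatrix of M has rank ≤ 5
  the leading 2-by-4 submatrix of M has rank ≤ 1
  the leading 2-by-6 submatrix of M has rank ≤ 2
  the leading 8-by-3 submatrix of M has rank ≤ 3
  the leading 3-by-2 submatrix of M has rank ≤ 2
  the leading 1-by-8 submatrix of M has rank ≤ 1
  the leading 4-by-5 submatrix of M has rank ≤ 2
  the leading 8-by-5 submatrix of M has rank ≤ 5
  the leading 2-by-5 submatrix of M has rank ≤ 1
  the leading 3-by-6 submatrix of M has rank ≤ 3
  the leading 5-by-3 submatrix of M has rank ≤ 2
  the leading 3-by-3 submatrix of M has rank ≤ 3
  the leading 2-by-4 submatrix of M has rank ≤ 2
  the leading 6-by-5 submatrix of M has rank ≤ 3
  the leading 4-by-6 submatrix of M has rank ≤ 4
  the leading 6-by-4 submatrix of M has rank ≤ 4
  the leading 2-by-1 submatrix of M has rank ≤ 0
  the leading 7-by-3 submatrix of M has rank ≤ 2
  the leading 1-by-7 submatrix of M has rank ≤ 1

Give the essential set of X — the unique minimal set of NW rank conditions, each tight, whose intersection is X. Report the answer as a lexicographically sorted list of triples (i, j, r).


Rank table r_w(8×8) implied by the 21 constraints:

  0, 1, 1, 1, 1, 1, 1, 1
  0, 1, 1, 1, 1, 2, 2, 2
  1, 2, 2, 2, 2, 3, 3, 3
  1, 2, 2, 2, 2, 3, 3, 4
  1, 2, 2, 3, 3, 4, 4, 5
  1, 2, 2, 3, 3, 4, 5, 6
  1, 2, 2, 3, 4, 5, 6, 7
  1, 2, 3, 4, 5, 6, 7, 8

the unique w with this rank table is (2, 6, 1, 8, 4, 7, 5, 3).

Rothe diagram D(w) (13 cells), 6 SE-corners (essential conditions):

[(2, 1, 0), (2, 5, 1), (4, 5, 2), (4, 7, 3), (6, 5, 3), (7, 3, 2)]


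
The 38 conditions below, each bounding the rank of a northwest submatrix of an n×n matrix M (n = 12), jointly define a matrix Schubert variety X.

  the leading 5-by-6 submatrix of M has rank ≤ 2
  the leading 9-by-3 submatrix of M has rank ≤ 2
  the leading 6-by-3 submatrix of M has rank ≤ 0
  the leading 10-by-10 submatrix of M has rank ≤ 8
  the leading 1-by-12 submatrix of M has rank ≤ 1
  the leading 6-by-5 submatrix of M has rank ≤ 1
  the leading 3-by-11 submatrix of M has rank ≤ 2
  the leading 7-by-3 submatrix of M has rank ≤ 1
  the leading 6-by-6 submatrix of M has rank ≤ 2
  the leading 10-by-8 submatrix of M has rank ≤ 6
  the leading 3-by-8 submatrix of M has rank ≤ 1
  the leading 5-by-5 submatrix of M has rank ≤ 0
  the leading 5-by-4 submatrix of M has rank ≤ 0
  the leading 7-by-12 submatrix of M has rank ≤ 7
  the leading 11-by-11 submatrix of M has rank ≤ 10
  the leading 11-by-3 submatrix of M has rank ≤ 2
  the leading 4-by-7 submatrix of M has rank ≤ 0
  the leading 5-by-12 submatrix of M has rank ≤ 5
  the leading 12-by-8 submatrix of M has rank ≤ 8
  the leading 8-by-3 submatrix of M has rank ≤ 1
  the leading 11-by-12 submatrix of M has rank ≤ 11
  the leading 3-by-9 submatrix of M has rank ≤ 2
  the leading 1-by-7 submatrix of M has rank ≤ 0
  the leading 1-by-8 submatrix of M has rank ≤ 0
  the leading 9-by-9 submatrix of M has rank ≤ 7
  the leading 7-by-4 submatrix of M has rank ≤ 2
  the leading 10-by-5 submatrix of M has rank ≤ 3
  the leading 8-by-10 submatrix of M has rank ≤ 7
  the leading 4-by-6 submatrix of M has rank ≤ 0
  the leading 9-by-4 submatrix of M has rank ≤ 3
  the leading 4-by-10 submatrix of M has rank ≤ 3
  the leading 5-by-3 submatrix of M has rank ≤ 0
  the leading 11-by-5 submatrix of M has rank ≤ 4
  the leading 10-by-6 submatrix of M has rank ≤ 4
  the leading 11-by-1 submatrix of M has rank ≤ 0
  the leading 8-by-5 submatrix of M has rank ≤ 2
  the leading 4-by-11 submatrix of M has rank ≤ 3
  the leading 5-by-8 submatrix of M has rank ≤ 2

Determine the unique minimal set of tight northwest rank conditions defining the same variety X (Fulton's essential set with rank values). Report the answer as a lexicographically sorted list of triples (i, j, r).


Recovering R(i,j) via the rank-extension bound from the 38 conditions:

  R[1]: 0 | 0 | 0 | 0 | 0 | 0 | 0 | 0 | 1 | 1 | 1 | 1
  R[2]: 0 | 0 | 0 | 0 | 0 | 0 | 0 | 1 | 2 | 2 | 2 | 2
  R[3]: 0 | 0 | 0 | 0 | 0 | 0 | 0 | 1 | 2 | 2 | 2 | 3
  R[4]: 0 | 0 | 0 | 0 | 0 | 0 | 0 | 1 | 2 | 3 | 3 | 4
  R[5]: 0 | 0 | 0 | 0 | 0 | 1 | 1 | 2 | 3 | 4 | 4 | 5
  R[6]: 0 | 0 | 0 | 1 | 1 | 2 | 2 | 3 | 4 | 5 | 5 | 6
  R[7]: 0 | 1 | 1 | 2 | 2 | 3 | 3 | 4 | 5 | 6 | 6 | 7
  R[8]: 0 | 1 | 1 | 2 | 2 | 3 | 4 | 5 | 6 | 7 | 7 | 8
  R[9]: 0 | 1 | 2 | 3 | 3 | 4 | 5 | 6 | 7 | 8 | 8 | 9
  R[10]: 0 | 1 | 2 | 3 | 3 | 4 | 5 | 6 | 7 | 8 | 9 | 10
  R[11]: 0 | 1 | 2 | 3 | 4 | 5 | 6 | 7 | 8 | 9 | 10 | 11
  R[12]: 1 | 2 | 3 | 4 | 5 | 6 | 7 | 8 | 9 | 10 | 11 | 12

hence w(1..12) = (9, 8, 12, 10, 6, 4, 2, 7, 3, 11, 5, 1).

ℓ(w)=47; the 9 essential cells (i,j,r):

[(1, 8, 0), (3, 11, 2), (4, 7, 0), (5, 5, 0), (6, 3, 0), (8, 3, 1), (8, 5, 2), (10, 5, 3), (11, 1, 0)]


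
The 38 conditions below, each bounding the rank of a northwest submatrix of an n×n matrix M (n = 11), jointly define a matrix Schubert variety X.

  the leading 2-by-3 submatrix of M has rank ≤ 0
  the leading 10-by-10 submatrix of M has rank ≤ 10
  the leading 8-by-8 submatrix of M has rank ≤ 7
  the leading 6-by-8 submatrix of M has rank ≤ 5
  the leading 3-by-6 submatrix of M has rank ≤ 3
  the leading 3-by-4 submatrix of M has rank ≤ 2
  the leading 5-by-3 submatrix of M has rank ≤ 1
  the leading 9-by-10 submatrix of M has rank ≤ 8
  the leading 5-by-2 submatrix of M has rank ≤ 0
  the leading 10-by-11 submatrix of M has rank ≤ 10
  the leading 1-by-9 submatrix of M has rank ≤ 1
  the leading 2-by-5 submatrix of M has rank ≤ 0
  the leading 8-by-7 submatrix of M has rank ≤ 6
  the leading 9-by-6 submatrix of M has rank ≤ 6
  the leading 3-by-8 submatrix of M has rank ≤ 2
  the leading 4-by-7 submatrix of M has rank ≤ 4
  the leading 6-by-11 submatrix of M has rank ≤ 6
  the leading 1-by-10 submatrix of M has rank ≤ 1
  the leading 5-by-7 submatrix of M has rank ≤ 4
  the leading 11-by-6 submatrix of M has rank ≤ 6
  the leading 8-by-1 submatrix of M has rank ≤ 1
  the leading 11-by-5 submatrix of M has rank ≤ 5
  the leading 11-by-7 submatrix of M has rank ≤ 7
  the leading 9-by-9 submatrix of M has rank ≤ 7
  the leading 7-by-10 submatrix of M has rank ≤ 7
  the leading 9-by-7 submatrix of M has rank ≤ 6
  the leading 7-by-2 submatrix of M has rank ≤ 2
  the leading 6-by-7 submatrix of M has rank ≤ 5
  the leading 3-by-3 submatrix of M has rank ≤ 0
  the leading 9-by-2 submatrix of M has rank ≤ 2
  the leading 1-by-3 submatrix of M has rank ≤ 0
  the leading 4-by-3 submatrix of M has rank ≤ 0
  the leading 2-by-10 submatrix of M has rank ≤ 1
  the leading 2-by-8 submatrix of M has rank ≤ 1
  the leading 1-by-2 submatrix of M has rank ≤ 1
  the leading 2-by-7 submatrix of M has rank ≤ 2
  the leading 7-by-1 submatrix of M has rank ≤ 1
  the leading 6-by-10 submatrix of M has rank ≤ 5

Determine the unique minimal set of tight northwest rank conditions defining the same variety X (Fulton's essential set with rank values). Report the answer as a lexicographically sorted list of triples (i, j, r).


Propagating the 38 rank bounds to every northwest block:

  R[1]: 0 | 0 | 0 | 0 | 0 | 1 | 1 | 1 | 1 | 1 | 1
  R[2]: 0 | 0 | 0 | 0 | 0 | 1 | 1 | 1 | 1 | 1 | 2
  R[3]: 0 | 0 | 0 | 1 | 1 | 2 | 2 | 2 | 2 | 2 | 3
  R[4]: 0 | 0 | 0 | 1 | 2 | 3 | 3 | 3 | 3 | 3 | 4
  R[5]: 0 | 0 | 1 | 2 | 3 | 4 | 4 | 4 | 4 | 4 | 5
  R[6]: 1 | 1 | 2 | 3 | 4 | 5 | 5 | 5 | 5 | 5 | 6
  R[7]: 1 | 2 | 3 | 4 | 5 | 6 | 6 | 6 | 6 | 6 | 7
  R[8]: 1 | 2 | 3 | 4 | 5 | 6 | 6 | 7 | 7 | 7 | 8
  R[9]: 1 | 2 | 3 | 4 | 5 | 6 | 6 | 7 | 7 | 8 | 9
  R[10]: 1 | 2 | 3 | 4 | 5 | 6 | 7 | 8 | 8 | 9 | 10
  R[11]: 1 | 2 | 3 | 4 | 5 | 6 | 7 | 8 | 9 | 10 | 11

so w = (6, 11, 4, 5, 3, 1, 2, 8, 10, 7, 9).

Fulton essential set (6 of the 25 Rothe cells):

[(2, 5, 0), (2, 10, 1), (4, 3, 0), (5, 2, 0), (9, 7, 6), (9, 9, 7)]
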